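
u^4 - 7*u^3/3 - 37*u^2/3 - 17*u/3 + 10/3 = (u - 5)*(u - 1/3)*(u + 1)*(u + 2)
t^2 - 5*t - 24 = (t - 8)*(t + 3)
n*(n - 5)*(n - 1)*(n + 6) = n^4 - 31*n^2 + 30*n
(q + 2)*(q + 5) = q^2 + 7*q + 10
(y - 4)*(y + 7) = y^2 + 3*y - 28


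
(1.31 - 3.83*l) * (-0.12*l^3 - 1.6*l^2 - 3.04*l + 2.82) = 0.4596*l^4 + 5.9708*l^3 + 9.5472*l^2 - 14.783*l + 3.6942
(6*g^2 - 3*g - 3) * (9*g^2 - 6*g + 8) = 54*g^4 - 63*g^3 + 39*g^2 - 6*g - 24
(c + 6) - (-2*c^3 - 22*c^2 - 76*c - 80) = 2*c^3 + 22*c^2 + 77*c + 86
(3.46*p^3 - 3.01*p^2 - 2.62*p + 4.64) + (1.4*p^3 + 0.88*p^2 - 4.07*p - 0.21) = 4.86*p^3 - 2.13*p^2 - 6.69*p + 4.43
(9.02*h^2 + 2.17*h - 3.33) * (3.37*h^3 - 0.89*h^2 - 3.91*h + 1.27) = 30.3974*h^5 - 0.714899999999999*h^4 - 48.4216*h^3 + 5.9344*h^2 + 15.7762*h - 4.2291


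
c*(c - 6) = c^2 - 6*c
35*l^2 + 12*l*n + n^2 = (5*l + n)*(7*l + n)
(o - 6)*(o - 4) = o^2 - 10*o + 24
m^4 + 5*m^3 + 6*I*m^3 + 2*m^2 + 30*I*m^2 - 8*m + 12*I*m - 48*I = (m - 1)*(m + 2)*(m + 4)*(m + 6*I)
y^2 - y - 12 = (y - 4)*(y + 3)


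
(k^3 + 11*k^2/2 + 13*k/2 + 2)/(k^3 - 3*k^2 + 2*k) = (2*k^3 + 11*k^2 + 13*k + 4)/(2*k*(k^2 - 3*k + 2))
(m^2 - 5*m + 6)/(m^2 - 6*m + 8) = (m - 3)/(m - 4)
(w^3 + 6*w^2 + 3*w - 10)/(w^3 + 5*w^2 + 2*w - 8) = (w + 5)/(w + 4)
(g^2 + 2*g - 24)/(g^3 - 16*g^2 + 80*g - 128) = (g + 6)/(g^2 - 12*g + 32)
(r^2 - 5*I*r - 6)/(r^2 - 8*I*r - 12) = (r - 3*I)/(r - 6*I)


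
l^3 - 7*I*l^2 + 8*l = l*(l - 8*I)*(l + I)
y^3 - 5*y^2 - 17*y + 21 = (y - 7)*(y - 1)*(y + 3)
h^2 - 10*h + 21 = (h - 7)*(h - 3)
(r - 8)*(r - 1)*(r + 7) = r^3 - 2*r^2 - 55*r + 56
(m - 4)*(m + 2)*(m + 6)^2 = m^4 + 10*m^3 + 4*m^2 - 168*m - 288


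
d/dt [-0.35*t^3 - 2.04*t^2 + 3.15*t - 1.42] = -1.05*t^2 - 4.08*t + 3.15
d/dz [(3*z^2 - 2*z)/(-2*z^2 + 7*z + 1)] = (17*z^2 + 6*z - 2)/(4*z^4 - 28*z^3 + 45*z^2 + 14*z + 1)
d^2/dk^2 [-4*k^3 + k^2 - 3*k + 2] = 2 - 24*k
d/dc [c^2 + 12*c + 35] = 2*c + 12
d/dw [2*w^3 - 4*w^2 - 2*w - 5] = 6*w^2 - 8*w - 2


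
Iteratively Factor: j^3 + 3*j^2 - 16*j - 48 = (j + 3)*(j^2 - 16) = (j - 4)*(j + 3)*(j + 4)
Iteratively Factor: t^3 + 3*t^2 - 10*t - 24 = (t - 3)*(t^2 + 6*t + 8) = (t - 3)*(t + 4)*(t + 2)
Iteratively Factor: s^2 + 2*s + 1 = (s + 1)*(s + 1)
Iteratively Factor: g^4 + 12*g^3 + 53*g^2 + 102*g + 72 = (g + 3)*(g^3 + 9*g^2 + 26*g + 24) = (g + 3)^2*(g^2 + 6*g + 8) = (g + 2)*(g + 3)^2*(g + 4)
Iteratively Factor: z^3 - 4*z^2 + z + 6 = (z - 3)*(z^2 - z - 2) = (z - 3)*(z - 2)*(z + 1)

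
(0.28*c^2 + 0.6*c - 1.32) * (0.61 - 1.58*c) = -0.4424*c^3 - 0.7772*c^2 + 2.4516*c - 0.8052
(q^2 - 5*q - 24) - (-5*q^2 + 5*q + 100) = 6*q^2 - 10*q - 124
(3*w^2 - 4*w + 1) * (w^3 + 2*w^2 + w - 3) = 3*w^5 + 2*w^4 - 4*w^3 - 11*w^2 + 13*w - 3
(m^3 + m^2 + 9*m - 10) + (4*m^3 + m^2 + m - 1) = 5*m^3 + 2*m^2 + 10*m - 11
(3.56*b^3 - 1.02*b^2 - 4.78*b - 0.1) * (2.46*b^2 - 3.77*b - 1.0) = 8.7576*b^5 - 15.9304*b^4 - 11.4734*b^3 + 18.7946*b^2 + 5.157*b + 0.1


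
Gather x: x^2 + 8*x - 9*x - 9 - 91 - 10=x^2 - x - 110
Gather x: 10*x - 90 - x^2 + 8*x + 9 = -x^2 + 18*x - 81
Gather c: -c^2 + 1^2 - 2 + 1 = -c^2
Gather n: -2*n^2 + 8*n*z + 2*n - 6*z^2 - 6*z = -2*n^2 + n*(8*z + 2) - 6*z^2 - 6*z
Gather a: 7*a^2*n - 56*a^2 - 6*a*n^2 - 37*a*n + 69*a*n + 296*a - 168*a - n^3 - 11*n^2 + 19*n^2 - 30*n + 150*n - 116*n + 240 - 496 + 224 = a^2*(7*n - 56) + a*(-6*n^2 + 32*n + 128) - n^3 + 8*n^2 + 4*n - 32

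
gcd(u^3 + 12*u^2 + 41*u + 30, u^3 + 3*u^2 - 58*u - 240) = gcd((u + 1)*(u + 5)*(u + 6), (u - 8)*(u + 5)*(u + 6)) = u^2 + 11*u + 30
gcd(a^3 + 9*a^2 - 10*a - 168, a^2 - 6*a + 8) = a - 4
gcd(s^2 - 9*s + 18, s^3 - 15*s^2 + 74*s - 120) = s - 6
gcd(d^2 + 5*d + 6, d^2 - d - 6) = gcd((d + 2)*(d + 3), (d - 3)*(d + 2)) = d + 2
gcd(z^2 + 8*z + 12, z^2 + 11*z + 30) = z + 6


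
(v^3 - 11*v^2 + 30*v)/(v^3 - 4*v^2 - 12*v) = (v - 5)/(v + 2)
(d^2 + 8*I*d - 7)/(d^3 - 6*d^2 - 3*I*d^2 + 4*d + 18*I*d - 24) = (d + 7*I)/(d^2 + d*(-6 - 4*I) + 24*I)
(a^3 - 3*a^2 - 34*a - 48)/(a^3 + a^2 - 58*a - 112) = (a + 3)/(a + 7)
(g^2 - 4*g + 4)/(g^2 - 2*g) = (g - 2)/g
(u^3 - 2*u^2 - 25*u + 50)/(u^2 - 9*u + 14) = (u^2 - 25)/(u - 7)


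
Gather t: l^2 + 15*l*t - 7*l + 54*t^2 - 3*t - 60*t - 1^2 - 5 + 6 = l^2 - 7*l + 54*t^2 + t*(15*l - 63)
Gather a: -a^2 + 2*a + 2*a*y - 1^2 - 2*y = -a^2 + a*(2*y + 2) - 2*y - 1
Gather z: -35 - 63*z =-63*z - 35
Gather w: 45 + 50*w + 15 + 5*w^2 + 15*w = 5*w^2 + 65*w + 60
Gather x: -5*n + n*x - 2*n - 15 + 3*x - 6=-7*n + x*(n + 3) - 21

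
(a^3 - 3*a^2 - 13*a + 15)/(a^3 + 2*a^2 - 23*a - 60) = (a - 1)/(a + 4)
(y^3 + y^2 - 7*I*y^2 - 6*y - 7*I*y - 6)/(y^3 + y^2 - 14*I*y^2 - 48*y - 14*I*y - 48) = (y - I)/(y - 8*I)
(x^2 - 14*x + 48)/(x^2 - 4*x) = (x^2 - 14*x + 48)/(x*(x - 4))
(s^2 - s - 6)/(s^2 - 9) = (s + 2)/(s + 3)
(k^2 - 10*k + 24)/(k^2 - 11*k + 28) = (k - 6)/(k - 7)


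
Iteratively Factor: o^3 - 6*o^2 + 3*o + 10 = (o - 2)*(o^2 - 4*o - 5) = (o - 5)*(o - 2)*(o + 1)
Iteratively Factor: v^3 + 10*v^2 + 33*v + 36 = (v + 3)*(v^2 + 7*v + 12) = (v + 3)*(v + 4)*(v + 3)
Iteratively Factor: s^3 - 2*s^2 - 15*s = (s + 3)*(s^2 - 5*s) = (s - 5)*(s + 3)*(s)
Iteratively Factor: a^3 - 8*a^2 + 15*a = (a - 3)*(a^2 - 5*a) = a*(a - 3)*(a - 5)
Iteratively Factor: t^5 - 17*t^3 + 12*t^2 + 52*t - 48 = (t + 2)*(t^4 - 2*t^3 - 13*t^2 + 38*t - 24) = (t - 1)*(t + 2)*(t^3 - t^2 - 14*t + 24) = (t - 2)*(t - 1)*(t + 2)*(t^2 + t - 12) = (t - 3)*(t - 2)*(t - 1)*(t + 2)*(t + 4)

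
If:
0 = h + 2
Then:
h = -2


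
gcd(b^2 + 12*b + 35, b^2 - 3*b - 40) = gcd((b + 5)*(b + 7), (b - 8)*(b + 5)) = b + 5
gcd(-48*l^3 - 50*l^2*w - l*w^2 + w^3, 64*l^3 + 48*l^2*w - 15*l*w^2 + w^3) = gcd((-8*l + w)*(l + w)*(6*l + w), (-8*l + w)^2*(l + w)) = -8*l^2 - 7*l*w + w^2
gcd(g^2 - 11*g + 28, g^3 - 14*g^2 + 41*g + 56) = g - 7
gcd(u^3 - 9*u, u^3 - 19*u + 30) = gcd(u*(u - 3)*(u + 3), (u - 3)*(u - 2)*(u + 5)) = u - 3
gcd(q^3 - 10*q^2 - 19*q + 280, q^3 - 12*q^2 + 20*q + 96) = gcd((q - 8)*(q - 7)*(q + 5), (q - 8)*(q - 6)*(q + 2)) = q - 8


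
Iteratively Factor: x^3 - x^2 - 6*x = (x - 3)*(x^2 + 2*x) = (x - 3)*(x + 2)*(x)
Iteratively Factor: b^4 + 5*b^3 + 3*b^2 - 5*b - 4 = (b + 1)*(b^3 + 4*b^2 - b - 4) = (b + 1)^2*(b^2 + 3*b - 4) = (b + 1)^2*(b + 4)*(b - 1)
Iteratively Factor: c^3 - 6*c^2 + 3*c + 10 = (c - 5)*(c^2 - c - 2) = (c - 5)*(c - 2)*(c + 1)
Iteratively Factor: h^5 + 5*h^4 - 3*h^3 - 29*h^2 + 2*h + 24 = (h + 3)*(h^4 + 2*h^3 - 9*h^2 - 2*h + 8) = (h - 1)*(h + 3)*(h^3 + 3*h^2 - 6*h - 8) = (h - 1)*(h + 3)*(h + 4)*(h^2 - h - 2) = (h - 2)*(h - 1)*(h + 3)*(h + 4)*(h + 1)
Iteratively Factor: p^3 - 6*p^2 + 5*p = (p)*(p^2 - 6*p + 5) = p*(p - 1)*(p - 5)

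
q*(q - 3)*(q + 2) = q^3 - q^2 - 6*q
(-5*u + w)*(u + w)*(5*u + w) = -25*u^3 - 25*u^2*w + u*w^2 + w^3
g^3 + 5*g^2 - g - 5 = (g - 1)*(g + 1)*(g + 5)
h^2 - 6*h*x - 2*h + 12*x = (h - 2)*(h - 6*x)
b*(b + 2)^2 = b^3 + 4*b^2 + 4*b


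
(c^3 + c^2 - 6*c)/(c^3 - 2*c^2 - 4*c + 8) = c*(c + 3)/(c^2 - 4)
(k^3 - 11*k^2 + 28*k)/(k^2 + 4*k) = (k^2 - 11*k + 28)/(k + 4)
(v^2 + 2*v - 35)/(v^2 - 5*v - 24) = (-v^2 - 2*v + 35)/(-v^2 + 5*v + 24)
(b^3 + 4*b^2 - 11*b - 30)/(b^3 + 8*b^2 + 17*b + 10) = (b - 3)/(b + 1)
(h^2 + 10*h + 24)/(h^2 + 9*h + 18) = (h + 4)/(h + 3)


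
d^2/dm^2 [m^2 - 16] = 2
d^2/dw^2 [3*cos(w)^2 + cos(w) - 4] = -cos(w) - 6*cos(2*w)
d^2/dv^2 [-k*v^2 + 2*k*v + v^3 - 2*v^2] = -2*k + 6*v - 4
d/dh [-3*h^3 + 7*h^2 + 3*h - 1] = -9*h^2 + 14*h + 3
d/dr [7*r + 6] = 7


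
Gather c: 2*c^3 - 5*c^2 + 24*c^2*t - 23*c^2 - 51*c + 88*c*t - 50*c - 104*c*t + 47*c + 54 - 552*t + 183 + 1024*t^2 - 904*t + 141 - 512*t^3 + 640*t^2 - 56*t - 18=2*c^3 + c^2*(24*t - 28) + c*(-16*t - 54) - 512*t^3 + 1664*t^2 - 1512*t + 360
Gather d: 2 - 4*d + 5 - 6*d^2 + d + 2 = -6*d^2 - 3*d + 9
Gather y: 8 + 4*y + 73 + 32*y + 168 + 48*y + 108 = 84*y + 357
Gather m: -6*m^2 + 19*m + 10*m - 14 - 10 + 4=-6*m^2 + 29*m - 20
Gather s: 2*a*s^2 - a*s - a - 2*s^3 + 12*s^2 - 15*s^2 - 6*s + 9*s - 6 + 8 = -a - 2*s^3 + s^2*(2*a - 3) + s*(3 - a) + 2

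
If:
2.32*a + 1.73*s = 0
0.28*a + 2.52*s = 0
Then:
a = 0.00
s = 0.00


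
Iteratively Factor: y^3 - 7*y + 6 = (y - 1)*(y^2 + y - 6) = (y - 1)*(y + 3)*(y - 2)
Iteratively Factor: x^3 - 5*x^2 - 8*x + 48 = (x - 4)*(x^2 - x - 12) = (x - 4)^2*(x + 3)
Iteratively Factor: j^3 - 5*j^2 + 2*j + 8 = (j - 4)*(j^2 - j - 2) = (j - 4)*(j - 2)*(j + 1)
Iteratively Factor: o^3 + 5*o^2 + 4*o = (o + 1)*(o^2 + 4*o) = o*(o + 1)*(o + 4)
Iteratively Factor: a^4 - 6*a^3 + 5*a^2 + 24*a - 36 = (a - 3)*(a^3 - 3*a^2 - 4*a + 12) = (a - 3)^2*(a^2 - 4) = (a - 3)^2*(a - 2)*(a + 2)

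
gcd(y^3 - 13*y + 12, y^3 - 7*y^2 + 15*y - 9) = y^2 - 4*y + 3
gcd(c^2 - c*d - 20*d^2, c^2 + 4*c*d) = c + 4*d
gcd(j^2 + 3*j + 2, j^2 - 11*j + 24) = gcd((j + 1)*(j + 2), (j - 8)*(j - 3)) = 1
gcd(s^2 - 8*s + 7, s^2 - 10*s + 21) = s - 7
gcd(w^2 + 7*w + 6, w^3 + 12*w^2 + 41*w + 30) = w^2 + 7*w + 6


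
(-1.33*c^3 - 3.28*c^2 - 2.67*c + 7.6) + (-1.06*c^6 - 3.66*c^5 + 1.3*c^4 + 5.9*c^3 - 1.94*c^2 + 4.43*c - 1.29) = -1.06*c^6 - 3.66*c^5 + 1.3*c^4 + 4.57*c^3 - 5.22*c^2 + 1.76*c + 6.31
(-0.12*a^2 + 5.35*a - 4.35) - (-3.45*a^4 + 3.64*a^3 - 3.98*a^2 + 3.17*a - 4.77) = 3.45*a^4 - 3.64*a^3 + 3.86*a^2 + 2.18*a + 0.42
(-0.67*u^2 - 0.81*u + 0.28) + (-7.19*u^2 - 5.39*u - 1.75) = -7.86*u^2 - 6.2*u - 1.47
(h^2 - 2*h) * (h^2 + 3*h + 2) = h^4 + h^3 - 4*h^2 - 4*h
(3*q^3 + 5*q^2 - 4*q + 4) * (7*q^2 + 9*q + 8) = 21*q^5 + 62*q^4 + 41*q^3 + 32*q^2 + 4*q + 32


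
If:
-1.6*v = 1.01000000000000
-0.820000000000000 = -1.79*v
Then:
No Solution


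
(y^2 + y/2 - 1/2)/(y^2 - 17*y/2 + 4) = (y + 1)/(y - 8)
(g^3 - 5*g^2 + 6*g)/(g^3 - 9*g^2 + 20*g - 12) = g*(g - 3)/(g^2 - 7*g + 6)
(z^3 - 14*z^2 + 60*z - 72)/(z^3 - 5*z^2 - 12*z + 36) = (z - 6)/(z + 3)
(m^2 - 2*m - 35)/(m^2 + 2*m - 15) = (m - 7)/(m - 3)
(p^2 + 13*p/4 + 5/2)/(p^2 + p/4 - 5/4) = (p + 2)/(p - 1)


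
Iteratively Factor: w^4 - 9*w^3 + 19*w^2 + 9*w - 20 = (w - 5)*(w^3 - 4*w^2 - w + 4) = (w - 5)*(w + 1)*(w^2 - 5*w + 4) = (w - 5)*(w - 1)*(w + 1)*(w - 4)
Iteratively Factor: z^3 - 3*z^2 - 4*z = (z - 4)*(z^2 + z) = (z - 4)*(z + 1)*(z)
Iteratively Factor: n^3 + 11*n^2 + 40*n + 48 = (n + 4)*(n^2 + 7*n + 12) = (n + 4)^2*(n + 3)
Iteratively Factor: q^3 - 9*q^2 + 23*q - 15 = (q - 5)*(q^2 - 4*q + 3) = (q - 5)*(q - 1)*(q - 3)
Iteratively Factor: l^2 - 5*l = (l - 5)*(l)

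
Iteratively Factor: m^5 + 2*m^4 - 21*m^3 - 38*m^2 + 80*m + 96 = (m + 3)*(m^4 - m^3 - 18*m^2 + 16*m + 32) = (m - 4)*(m + 3)*(m^3 + 3*m^2 - 6*m - 8) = (m - 4)*(m + 1)*(m + 3)*(m^2 + 2*m - 8) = (m - 4)*(m + 1)*(m + 3)*(m + 4)*(m - 2)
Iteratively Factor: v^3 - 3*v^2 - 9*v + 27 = (v - 3)*(v^2 - 9) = (v - 3)*(v + 3)*(v - 3)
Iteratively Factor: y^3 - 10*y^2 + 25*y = (y - 5)*(y^2 - 5*y) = y*(y - 5)*(y - 5)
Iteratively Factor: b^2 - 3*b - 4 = (b + 1)*(b - 4)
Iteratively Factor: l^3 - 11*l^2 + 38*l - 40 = (l - 5)*(l^2 - 6*l + 8) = (l - 5)*(l - 4)*(l - 2)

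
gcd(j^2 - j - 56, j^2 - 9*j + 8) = j - 8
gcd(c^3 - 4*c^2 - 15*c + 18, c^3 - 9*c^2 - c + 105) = c + 3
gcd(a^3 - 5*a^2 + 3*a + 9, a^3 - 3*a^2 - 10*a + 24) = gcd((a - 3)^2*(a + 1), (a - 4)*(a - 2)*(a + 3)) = 1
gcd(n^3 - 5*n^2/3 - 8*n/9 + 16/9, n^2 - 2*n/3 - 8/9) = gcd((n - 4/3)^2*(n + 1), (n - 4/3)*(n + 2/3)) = n - 4/3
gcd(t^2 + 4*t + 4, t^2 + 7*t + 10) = t + 2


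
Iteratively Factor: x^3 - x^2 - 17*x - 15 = (x + 3)*(x^2 - 4*x - 5) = (x - 5)*(x + 3)*(x + 1)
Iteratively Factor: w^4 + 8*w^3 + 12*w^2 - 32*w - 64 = (w - 2)*(w^3 + 10*w^2 + 32*w + 32) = (w - 2)*(w + 4)*(w^2 + 6*w + 8) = (w - 2)*(w + 4)^2*(w + 2)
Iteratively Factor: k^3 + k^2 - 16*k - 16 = (k + 4)*(k^2 - 3*k - 4) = (k - 4)*(k + 4)*(k + 1)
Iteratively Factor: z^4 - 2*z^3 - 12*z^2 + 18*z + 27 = (z + 1)*(z^3 - 3*z^2 - 9*z + 27) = (z - 3)*(z + 1)*(z^2 - 9) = (z - 3)*(z + 1)*(z + 3)*(z - 3)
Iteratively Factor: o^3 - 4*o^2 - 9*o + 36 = (o - 4)*(o^2 - 9) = (o - 4)*(o - 3)*(o + 3)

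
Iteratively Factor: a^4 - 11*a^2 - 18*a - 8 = (a + 1)*(a^3 - a^2 - 10*a - 8) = (a - 4)*(a + 1)*(a^2 + 3*a + 2) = (a - 4)*(a + 1)^2*(a + 2)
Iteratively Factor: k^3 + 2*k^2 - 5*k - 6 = (k + 1)*(k^2 + k - 6) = (k - 2)*(k + 1)*(k + 3)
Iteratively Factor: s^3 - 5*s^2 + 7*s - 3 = (s - 1)*(s^2 - 4*s + 3) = (s - 3)*(s - 1)*(s - 1)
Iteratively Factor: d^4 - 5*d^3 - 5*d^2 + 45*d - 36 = (d - 3)*(d^3 - 2*d^2 - 11*d + 12) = (d - 3)*(d - 1)*(d^2 - d - 12) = (d - 3)*(d - 1)*(d + 3)*(d - 4)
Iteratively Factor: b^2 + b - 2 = (b - 1)*(b + 2)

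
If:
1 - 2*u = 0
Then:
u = 1/2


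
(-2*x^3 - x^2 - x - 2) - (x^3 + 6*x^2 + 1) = -3*x^3 - 7*x^2 - x - 3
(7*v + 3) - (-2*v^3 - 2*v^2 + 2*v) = 2*v^3 + 2*v^2 + 5*v + 3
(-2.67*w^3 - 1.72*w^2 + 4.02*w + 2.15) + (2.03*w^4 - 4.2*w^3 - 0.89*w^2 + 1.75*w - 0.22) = 2.03*w^4 - 6.87*w^3 - 2.61*w^2 + 5.77*w + 1.93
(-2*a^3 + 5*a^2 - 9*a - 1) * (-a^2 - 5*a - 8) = 2*a^5 + 5*a^4 + 6*a^2 + 77*a + 8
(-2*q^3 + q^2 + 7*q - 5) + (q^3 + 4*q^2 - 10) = -q^3 + 5*q^2 + 7*q - 15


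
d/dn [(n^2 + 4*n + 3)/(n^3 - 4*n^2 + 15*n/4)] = 4*(-4*n^4 - 32*n^3 + 43*n^2 + 96*n - 45)/(n^2*(16*n^4 - 128*n^3 + 376*n^2 - 480*n + 225))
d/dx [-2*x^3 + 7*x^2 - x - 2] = -6*x^2 + 14*x - 1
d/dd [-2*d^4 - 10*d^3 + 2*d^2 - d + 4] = -8*d^3 - 30*d^2 + 4*d - 1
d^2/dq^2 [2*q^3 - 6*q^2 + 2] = 12*q - 12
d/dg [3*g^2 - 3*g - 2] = 6*g - 3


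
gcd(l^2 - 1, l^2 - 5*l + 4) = l - 1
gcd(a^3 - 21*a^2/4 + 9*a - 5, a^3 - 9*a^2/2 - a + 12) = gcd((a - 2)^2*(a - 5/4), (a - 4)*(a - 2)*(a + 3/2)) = a - 2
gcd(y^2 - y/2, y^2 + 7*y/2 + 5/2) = 1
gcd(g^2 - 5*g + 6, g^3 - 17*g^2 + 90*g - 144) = g - 3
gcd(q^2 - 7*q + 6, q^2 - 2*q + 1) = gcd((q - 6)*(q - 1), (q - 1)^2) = q - 1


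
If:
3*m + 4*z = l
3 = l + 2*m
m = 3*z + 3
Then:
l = 15/19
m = 21/19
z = -12/19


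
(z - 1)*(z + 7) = z^2 + 6*z - 7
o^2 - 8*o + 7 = (o - 7)*(o - 1)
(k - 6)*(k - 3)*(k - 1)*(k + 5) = k^4 - 5*k^3 - 23*k^2 + 117*k - 90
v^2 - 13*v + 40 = (v - 8)*(v - 5)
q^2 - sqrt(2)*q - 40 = (q - 5*sqrt(2))*(q + 4*sqrt(2))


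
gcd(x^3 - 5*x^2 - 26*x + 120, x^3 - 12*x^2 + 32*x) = x - 4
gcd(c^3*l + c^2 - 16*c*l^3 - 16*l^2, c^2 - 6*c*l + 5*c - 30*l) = 1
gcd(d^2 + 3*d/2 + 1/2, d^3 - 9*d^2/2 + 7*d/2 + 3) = d + 1/2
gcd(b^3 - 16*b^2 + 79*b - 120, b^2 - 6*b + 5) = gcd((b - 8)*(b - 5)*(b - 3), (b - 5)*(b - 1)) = b - 5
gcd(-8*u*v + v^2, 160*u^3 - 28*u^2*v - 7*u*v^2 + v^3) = 8*u - v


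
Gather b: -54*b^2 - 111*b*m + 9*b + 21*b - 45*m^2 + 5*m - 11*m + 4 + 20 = -54*b^2 + b*(30 - 111*m) - 45*m^2 - 6*m + 24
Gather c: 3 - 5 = -2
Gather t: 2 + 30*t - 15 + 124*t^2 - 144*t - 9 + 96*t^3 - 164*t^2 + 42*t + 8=96*t^3 - 40*t^2 - 72*t - 14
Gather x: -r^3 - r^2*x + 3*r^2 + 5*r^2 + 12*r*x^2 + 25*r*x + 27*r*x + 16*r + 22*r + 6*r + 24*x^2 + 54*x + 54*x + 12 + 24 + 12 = -r^3 + 8*r^2 + 44*r + x^2*(12*r + 24) + x*(-r^2 + 52*r + 108) + 48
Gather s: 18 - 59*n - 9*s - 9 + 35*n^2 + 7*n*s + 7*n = 35*n^2 - 52*n + s*(7*n - 9) + 9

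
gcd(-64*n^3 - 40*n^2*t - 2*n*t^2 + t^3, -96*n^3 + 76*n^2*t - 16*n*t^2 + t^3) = -8*n + t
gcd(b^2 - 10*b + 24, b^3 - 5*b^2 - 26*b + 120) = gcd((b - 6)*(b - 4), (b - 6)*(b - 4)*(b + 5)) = b^2 - 10*b + 24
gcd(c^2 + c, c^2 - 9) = 1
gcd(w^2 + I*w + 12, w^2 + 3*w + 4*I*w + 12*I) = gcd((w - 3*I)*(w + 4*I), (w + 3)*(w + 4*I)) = w + 4*I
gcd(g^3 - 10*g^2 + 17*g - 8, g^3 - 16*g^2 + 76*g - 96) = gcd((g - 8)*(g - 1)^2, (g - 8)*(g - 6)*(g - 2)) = g - 8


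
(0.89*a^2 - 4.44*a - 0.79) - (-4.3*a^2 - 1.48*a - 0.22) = 5.19*a^2 - 2.96*a - 0.57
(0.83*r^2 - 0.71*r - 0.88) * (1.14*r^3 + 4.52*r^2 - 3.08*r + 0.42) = 0.9462*r^5 + 2.9422*r^4 - 6.7688*r^3 - 1.4422*r^2 + 2.4122*r - 0.3696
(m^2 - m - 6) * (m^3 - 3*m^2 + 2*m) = m^5 - 4*m^4 - m^3 + 16*m^2 - 12*m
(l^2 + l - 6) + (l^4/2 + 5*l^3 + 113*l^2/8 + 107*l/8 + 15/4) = l^4/2 + 5*l^3 + 121*l^2/8 + 115*l/8 - 9/4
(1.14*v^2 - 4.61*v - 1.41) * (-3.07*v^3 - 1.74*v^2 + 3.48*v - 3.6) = -3.4998*v^5 + 12.1691*v^4 + 16.3173*v^3 - 17.6934*v^2 + 11.6892*v + 5.076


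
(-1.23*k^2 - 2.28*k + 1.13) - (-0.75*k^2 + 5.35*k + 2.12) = -0.48*k^2 - 7.63*k - 0.99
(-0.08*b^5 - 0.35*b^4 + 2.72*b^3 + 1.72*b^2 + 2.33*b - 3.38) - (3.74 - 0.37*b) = -0.08*b^5 - 0.35*b^4 + 2.72*b^3 + 1.72*b^2 + 2.7*b - 7.12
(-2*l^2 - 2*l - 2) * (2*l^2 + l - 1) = -4*l^4 - 6*l^3 - 4*l^2 + 2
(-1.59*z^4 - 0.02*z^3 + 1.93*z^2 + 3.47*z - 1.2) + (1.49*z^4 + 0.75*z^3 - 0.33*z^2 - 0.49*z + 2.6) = -0.1*z^4 + 0.73*z^3 + 1.6*z^2 + 2.98*z + 1.4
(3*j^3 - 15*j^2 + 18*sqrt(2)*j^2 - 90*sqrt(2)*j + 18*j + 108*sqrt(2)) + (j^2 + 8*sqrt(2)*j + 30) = 3*j^3 - 14*j^2 + 18*sqrt(2)*j^2 - 82*sqrt(2)*j + 18*j + 30 + 108*sqrt(2)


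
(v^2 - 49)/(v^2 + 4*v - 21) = (v - 7)/(v - 3)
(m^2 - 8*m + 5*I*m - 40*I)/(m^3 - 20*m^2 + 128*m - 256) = (m + 5*I)/(m^2 - 12*m + 32)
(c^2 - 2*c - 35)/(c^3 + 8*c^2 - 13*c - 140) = (c - 7)/(c^2 + 3*c - 28)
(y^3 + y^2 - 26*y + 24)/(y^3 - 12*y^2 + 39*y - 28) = (y + 6)/(y - 7)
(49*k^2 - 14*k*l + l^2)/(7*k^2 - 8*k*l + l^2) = (7*k - l)/(k - l)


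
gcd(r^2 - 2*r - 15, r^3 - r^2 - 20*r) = r - 5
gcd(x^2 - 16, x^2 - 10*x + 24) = x - 4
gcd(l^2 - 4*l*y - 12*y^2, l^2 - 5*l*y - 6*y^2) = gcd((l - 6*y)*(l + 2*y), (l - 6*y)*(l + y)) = -l + 6*y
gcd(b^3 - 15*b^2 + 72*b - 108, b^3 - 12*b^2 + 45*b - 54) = b^2 - 9*b + 18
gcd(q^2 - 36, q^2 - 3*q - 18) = q - 6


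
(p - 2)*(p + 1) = p^2 - p - 2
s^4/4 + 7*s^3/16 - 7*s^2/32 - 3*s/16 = s*(s/4 + 1/2)*(s - 3/4)*(s + 1/2)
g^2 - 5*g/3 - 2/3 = (g - 2)*(g + 1/3)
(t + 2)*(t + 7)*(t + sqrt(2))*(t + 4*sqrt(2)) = t^4 + 5*sqrt(2)*t^3 + 9*t^3 + 22*t^2 + 45*sqrt(2)*t^2 + 72*t + 70*sqrt(2)*t + 112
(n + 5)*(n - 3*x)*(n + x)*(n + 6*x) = n^4 + 4*n^3*x + 5*n^3 - 15*n^2*x^2 + 20*n^2*x - 18*n*x^3 - 75*n*x^2 - 90*x^3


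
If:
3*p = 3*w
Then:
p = w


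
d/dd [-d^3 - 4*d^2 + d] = -3*d^2 - 8*d + 1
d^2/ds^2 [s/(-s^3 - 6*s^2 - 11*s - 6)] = 2*(-s*(3*s^2 + 12*s + 11)^2 + (3*s^2 + 3*s*(s + 2) + 12*s + 11)*(s^3 + 6*s^2 + 11*s + 6))/(s^3 + 6*s^2 + 11*s + 6)^3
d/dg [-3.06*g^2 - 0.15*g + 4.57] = -6.12*g - 0.15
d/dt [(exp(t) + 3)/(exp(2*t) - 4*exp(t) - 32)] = (-2*(exp(t) - 2)*(exp(t) + 3) + exp(2*t) - 4*exp(t) - 32)*exp(t)/(-exp(2*t) + 4*exp(t) + 32)^2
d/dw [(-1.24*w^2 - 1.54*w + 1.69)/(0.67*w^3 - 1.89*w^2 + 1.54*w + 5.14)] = (0.8308*w^4 + 2.0636*w^3 - 8.2171*w^2 - 6.359*w - 10.5182)/(0.4489*w^6 - 2.5326*w^5 + 5.6357*w^4 + 1.0664*w^3 - 17.0576*w^2 + 15.8312*w + 26.4196)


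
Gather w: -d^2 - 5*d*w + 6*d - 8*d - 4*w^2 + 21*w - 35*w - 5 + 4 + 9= -d^2 - 2*d - 4*w^2 + w*(-5*d - 14) + 8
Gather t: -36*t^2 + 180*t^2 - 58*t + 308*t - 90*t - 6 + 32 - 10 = 144*t^2 + 160*t + 16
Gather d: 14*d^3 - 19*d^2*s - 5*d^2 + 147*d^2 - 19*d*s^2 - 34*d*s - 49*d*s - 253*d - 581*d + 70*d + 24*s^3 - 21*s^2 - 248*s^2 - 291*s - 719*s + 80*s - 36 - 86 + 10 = 14*d^3 + d^2*(142 - 19*s) + d*(-19*s^2 - 83*s - 764) + 24*s^3 - 269*s^2 - 930*s - 112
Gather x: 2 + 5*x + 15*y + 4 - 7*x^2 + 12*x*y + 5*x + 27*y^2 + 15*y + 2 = -7*x^2 + x*(12*y + 10) + 27*y^2 + 30*y + 8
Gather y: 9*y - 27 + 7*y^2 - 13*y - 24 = 7*y^2 - 4*y - 51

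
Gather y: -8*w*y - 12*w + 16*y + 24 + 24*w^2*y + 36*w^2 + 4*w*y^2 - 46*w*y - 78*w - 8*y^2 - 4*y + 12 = 36*w^2 - 90*w + y^2*(4*w - 8) + y*(24*w^2 - 54*w + 12) + 36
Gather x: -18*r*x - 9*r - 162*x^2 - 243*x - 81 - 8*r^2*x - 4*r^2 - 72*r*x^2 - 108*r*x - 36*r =-4*r^2 - 45*r + x^2*(-72*r - 162) + x*(-8*r^2 - 126*r - 243) - 81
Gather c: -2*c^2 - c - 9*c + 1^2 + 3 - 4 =-2*c^2 - 10*c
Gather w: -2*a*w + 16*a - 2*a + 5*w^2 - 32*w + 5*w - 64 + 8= 14*a + 5*w^2 + w*(-2*a - 27) - 56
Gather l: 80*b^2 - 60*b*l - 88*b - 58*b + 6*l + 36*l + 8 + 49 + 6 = 80*b^2 - 146*b + l*(42 - 60*b) + 63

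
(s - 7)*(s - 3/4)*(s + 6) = s^3 - 7*s^2/4 - 165*s/4 + 63/2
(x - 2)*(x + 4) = x^2 + 2*x - 8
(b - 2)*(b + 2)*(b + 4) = b^3 + 4*b^2 - 4*b - 16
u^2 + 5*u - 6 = (u - 1)*(u + 6)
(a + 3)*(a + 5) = a^2 + 8*a + 15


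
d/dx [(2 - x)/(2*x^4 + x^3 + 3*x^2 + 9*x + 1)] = (-2*x^4 - x^3 - 3*x^2 - 9*x + (x - 2)*(8*x^3 + 3*x^2 + 6*x + 9) - 1)/(2*x^4 + x^3 + 3*x^2 + 9*x + 1)^2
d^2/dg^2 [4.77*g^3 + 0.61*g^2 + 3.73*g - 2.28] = 28.62*g + 1.22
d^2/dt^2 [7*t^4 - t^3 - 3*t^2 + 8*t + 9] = 84*t^2 - 6*t - 6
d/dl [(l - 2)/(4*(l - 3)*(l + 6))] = (-l^2/4 + l - 3)/(l^4 + 6*l^3 - 27*l^2 - 108*l + 324)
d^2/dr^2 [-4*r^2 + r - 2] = -8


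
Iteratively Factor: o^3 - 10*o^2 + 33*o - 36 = (o - 4)*(o^2 - 6*o + 9) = (o - 4)*(o - 3)*(o - 3)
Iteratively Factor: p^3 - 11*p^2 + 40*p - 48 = (p - 4)*(p^2 - 7*p + 12) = (p - 4)*(p - 3)*(p - 4)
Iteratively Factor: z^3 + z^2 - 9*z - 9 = (z + 3)*(z^2 - 2*z - 3) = (z - 3)*(z + 3)*(z + 1)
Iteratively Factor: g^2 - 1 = (g + 1)*(g - 1)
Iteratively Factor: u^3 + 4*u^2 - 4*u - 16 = (u + 2)*(u^2 + 2*u - 8) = (u - 2)*(u + 2)*(u + 4)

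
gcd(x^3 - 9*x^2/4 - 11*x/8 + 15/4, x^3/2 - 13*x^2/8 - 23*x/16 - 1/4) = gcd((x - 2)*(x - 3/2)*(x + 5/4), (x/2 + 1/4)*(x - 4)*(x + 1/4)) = 1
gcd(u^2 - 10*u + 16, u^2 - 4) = u - 2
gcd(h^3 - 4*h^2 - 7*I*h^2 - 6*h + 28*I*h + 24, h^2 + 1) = h - I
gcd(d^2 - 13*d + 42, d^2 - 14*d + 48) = d - 6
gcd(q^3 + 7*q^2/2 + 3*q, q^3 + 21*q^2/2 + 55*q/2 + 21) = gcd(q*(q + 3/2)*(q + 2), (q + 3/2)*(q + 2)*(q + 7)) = q^2 + 7*q/2 + 3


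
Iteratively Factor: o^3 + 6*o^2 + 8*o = (o + 2)*(o^2 + 4*o) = (o + 2)*(o + 4)*(o)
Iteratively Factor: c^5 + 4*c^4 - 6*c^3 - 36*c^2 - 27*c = (c + 3)*(c^4 + c^3 - 9*c^2 - 9*c) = (c + 3)^2*(c^3 - 2*c^2 - 3*c) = (c - 3)*(c + 3)^2*(c^2 + c) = (c - 3)*(c + 1)*(c + 3)^2*(c)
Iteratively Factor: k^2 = (k)*(k)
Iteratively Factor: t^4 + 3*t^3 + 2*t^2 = (t)*(t^3 + 3*t^2 + 2*t) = t*(t + 2)*(t^2 + t) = t*(t + 1)*(t + 2)*(t)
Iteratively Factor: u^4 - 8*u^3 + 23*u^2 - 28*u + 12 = (u - 1)*(u^3 - 7*u^2 + 16*u - 12) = (u - 2)*(u - 1)*(u^2 - 5*u + 6) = (u - 2)^2*(u - 1)*(u - 3)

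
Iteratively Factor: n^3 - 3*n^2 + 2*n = (n)*(n^2 - 3*n + 2) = n*(n - 1)*(n - 2)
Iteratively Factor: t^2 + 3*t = (t + 3)*(t)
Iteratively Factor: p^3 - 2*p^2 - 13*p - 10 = (p - 5)*(p^2 + 3*p + 2) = (p - 5)*(p + 2)*(p + 1)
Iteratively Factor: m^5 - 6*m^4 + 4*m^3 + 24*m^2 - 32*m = (m - 2)*(m^4 - 4*m^3 - 4*m^2 + 16*m) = m*(m - 2)*(m^3 - 4*m^2 - 4*m + 16) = m*(m - 2)*(m + 2)*(m^2 - 6*m + 8) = m*(m - 4)*(m - 2)*(m + 2)*(m - 2)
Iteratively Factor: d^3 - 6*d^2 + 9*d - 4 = (d - 4)*(d^2 - 2*d + 1) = (d - 4)*(d - 1)*(d - 1)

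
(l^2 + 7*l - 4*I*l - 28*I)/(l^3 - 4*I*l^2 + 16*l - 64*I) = (l + 7)/(l^2 + 16)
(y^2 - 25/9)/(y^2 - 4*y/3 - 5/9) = (3*y + 5)/(3*y + 1)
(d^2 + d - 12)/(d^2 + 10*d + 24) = (d - 3)/(d + 6)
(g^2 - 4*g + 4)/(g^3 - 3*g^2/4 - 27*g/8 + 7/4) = 8*(g - 2)/(8*g^2 + 10*g - 7)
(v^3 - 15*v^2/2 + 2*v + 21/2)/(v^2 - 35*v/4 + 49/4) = 2*(2*v^2 - v - 3)/(4*v - 7)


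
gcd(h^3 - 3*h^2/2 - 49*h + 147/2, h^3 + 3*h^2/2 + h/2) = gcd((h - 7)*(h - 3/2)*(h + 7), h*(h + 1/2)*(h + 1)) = 1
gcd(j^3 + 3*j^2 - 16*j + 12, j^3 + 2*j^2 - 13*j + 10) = j^2 - 3*j + 2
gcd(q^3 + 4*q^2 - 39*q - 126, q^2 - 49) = q + 7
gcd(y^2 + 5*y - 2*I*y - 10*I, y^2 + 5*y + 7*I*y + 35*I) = y + 5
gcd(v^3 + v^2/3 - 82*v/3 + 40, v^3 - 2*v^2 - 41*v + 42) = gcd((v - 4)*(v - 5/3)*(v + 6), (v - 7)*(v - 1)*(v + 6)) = v + 6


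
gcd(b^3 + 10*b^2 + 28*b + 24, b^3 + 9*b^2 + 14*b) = b + 2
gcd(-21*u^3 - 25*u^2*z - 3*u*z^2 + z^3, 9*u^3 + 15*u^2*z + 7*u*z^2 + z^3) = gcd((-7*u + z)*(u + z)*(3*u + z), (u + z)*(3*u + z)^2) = 3*u^2 + 4*u*z + z^2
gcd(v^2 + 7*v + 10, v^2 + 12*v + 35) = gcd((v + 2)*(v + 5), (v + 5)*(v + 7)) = v + 5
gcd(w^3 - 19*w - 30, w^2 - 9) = w + 3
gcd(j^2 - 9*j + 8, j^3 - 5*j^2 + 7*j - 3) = j - 1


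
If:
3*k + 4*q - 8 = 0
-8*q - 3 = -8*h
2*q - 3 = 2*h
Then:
No Solution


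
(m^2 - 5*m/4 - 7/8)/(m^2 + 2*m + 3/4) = (4*m - 7)/(2*(2*m + 3))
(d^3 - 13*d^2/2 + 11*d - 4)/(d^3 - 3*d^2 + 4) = (d^2 - 9*d/2 + 2)/(d^2 - d - 2)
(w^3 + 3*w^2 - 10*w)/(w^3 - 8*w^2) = (w^2 + 3*w - 10)/(w*(w - 8))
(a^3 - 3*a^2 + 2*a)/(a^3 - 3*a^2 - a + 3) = a*(a - 2)/(a^2 - 2*a - 3)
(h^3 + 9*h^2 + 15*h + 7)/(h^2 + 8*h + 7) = h + 1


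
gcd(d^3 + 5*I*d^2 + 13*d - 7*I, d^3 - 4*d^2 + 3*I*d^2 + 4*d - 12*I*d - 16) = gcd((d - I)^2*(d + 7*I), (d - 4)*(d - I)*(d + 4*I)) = d - I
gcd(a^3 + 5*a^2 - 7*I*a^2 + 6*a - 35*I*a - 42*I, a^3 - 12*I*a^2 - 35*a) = a - 7*I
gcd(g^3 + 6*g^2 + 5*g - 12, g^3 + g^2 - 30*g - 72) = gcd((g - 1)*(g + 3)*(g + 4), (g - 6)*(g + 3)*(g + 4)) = g^2 + 7*g + 12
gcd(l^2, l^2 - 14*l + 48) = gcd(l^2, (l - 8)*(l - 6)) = 1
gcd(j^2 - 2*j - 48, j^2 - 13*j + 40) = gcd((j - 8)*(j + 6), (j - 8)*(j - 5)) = j - 8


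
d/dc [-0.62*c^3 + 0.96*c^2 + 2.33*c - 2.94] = -1.86*c^2 + 1.92*c + 2.33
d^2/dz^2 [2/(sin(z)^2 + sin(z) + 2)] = 2*(-4*sin(z)^4 - 3*sin(z)^3 + 13*sin(z)^2 + 8*sin(z) - 2)/(sin(z)^2 + sin(z) + 2)^3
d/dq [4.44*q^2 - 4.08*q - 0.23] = 8.88*q - 4.08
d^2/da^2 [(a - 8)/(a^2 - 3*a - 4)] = 2*((11 - 3*a)*(-a^2 + 3*a + 4) - (a - 8)*(2*a - 3)^2)/(-a^2 + 3*a + 4)^3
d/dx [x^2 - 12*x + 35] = 2*x - 12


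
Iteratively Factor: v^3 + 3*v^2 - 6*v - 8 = (v - 2)*(v^2 + 5*v + 4) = (v - 2)*(v + 1)*(v + 4)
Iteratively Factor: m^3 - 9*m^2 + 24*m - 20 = (m - 2)*(m^2 - 7*m + 10) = (m - 5)*(m - 2)*(m - 2)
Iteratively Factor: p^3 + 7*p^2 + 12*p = (p + 4)*(p^2 + 3*p) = (p + 3)*(p + 4)*(p)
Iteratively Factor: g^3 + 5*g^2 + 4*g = (g)*(g^2 + 5*g + 4) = g*(g + 1)*(g + 4)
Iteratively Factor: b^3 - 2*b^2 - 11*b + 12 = (b - 1)*(b^2 - b - 12) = (b - 1)*(b + 3)*(b - 4)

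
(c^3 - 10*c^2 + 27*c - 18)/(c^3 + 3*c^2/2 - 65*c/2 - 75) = 2*(c^2 - 4*c + 3)/(2*c^2 + 15*c + 25)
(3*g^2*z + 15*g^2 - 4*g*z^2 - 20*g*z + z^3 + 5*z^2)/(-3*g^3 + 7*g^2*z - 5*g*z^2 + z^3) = (z + 5)/(-g + z)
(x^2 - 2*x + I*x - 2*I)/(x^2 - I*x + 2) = (x - 2)/(x - 2*I)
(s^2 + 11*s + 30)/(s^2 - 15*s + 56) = (s^2 + 11*s + 30)/(s^2 - 15*s + 56)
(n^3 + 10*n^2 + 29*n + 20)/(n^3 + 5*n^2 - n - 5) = (n + 4)/(n - 1)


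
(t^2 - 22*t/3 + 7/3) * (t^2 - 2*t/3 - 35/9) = t^4 - 8*t^3 + 10*t^2/3 + 728*t/27 - 245/27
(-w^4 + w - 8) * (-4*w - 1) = 4*w^5 + w^4 - 4*w^2 + 31*w + 8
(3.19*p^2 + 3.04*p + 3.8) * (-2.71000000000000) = -8.6449*p^2 - 8.2384*p - 10.298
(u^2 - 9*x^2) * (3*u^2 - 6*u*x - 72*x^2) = 3*u^4 - 6*u^3*x - 99*u^2*x^2 + 54*u*x^3 + 648*x^4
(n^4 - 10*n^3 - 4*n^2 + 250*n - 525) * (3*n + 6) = 3*n^5 - 24*n^4 - 72*n^3 + 726*n^2 - 75*n - 3150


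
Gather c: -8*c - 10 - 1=-8*c - 11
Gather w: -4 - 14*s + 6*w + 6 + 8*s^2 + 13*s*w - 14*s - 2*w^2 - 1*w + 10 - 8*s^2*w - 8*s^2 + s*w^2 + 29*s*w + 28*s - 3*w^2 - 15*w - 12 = w^2*(s - 5) + w*(-8*s^2 + 42*s - 10)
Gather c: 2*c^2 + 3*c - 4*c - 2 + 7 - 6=2*c^2 - c - 1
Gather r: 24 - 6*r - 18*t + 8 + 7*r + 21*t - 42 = r + 3*t - 10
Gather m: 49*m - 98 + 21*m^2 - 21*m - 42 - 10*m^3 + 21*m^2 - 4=-10*m^3 + 42*m^2 + 28*m - 144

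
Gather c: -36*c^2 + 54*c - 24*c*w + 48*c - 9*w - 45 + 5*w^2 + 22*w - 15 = -36*c^2 + c*(102 - 24*w) + 5*w^2 + 13*w - 60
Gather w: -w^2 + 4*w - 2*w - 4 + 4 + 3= -w^2 + 2*w + 3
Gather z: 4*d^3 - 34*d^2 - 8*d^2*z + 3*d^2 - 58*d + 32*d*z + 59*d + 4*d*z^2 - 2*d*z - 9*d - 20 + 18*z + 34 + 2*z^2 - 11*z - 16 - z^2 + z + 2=4*d^3 - 31*d^2 - 8*d + z^2*(4*d + 1) + z*(-8*d^2 + 30*d + 8)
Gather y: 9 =9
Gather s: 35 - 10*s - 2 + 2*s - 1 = 32 - 8*s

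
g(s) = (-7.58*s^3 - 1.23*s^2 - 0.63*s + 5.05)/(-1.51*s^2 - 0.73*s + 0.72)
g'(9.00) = 4.99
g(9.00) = 43.90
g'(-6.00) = 4.85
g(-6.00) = -32.52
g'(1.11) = 8.01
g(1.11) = 3.86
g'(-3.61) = 4.37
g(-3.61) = -21.31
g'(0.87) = 14.63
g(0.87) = 1.34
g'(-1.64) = -6.32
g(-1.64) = -16.89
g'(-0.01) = 5.86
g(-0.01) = 6.95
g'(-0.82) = -215.19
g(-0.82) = 29.41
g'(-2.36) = 2.51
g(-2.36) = -16.64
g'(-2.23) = 1.95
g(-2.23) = -16.35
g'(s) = (3.02*s + 0.73)*(-7.58*s^3 - 1.23*s^2 - 0.63*s + 5.05)/(-1.51*s^2 - 0.73*s + 0.72)^2 + (-22.74*s^2 - 2.46*s - 0.63)/(-1.51*s^2 - 0.73*s + 0.72) = (11.4458*s^4 + 11.0668*s^3 - 16.4262*s^2 + 13.4798*s + 3.2329)/(2.2801*s^4 + 2.2046*s^3 - 1.6415*s^2 - 1.0512*s + 0.5184)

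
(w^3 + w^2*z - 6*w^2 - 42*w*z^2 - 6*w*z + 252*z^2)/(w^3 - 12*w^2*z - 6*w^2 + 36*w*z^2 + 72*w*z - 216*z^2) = (-w - 7*z)/(-w + 6*z)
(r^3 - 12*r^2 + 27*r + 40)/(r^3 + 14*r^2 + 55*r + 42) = (r^2 - 13*r + 40)/(r^2 + 13*r + 42)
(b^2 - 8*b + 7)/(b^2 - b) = (b - 7)/b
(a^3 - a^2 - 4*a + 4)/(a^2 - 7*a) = (a^3 - a^2 - 4*a + 4)/(a*(a - 7))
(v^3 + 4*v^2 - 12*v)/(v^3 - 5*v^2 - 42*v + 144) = v*(v - 2)/(v^2 - 11*v + 24)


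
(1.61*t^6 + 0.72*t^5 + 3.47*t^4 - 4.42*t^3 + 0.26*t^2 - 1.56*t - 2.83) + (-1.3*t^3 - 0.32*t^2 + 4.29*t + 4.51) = 1.61*t^6 + 0.72*t^5 + 3.47*t^4 - 5.72*t^3 - 0.06*t^2 + 2.73*t + 1.68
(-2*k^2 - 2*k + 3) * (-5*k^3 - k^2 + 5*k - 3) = 10*k^5 + 12*k^4 - 23*k^3 - 7*k^2 + 21*k - 9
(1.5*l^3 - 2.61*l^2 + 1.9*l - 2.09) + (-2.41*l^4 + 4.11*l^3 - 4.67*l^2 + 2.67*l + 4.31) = -2.41*l^4 + 5.61*l^3 - 7.28*l^2 + 4.57*l + 2.22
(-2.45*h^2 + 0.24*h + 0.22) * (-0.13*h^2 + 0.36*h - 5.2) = 0.3185*h^4 - 0.9132*h^3 + 12.7978*h^2 - 1.1688*h - 1.144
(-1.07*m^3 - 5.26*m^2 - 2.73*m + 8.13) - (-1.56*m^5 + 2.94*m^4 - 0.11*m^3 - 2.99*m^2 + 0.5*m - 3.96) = 1.56*m^5 - 2.94*m^4 - 0.96*m^3 - 2.27*m^2 - 3.23*m + 12.09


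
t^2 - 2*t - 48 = (t - 8)*(t + 6)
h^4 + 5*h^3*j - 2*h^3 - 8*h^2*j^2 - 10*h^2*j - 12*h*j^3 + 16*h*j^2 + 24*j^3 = (h - 2)*(h - 2*j)*(h + j)*(h + 6*j)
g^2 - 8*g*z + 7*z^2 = (g - 7*z)*(g - z)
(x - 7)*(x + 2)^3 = x^4 - x^3 - 30*x^2 - 76*x - 56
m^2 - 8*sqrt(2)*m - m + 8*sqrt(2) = (m - 1)*(m - 8*sqrt(2))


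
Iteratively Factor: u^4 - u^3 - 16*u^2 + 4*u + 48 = (u - 2)*(u^3 + u^2 - 14*u - 24) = (u - 2)*(u + 2)*(u^2 - u - 12) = (u - 4)*(u - 2)*(u + 2)*(u + 3)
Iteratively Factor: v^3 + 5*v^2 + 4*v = (v + 4)*(v^2 + v) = (v + 1)*(v + 4)*(v)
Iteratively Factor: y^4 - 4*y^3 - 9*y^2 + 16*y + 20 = (y - 2)*(y^3 - 2*y^2 - 13*y - 10) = (y - 2)*(y + 2)*(y^2 - 4*y - 5) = (y - 2)*(y + 1)*(y + 2)*(y - 5)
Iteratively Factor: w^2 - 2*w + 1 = (w - 1)*(w - 1)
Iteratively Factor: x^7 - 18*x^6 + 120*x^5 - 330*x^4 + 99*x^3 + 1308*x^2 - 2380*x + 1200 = (x - 3)*(x^6 - 15*x^5 + 75*x^4 - 105*x^3 - 216*x^2 + 660*x - 400) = (x - 3)*(x + 2)*(x^5 - 17*x^4 + 109*x^3 - 323*x^2 + 430*x - 200) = (x - 3)*(x - 2)*(x + 2)*(x^4 - 15*x^3 + 79*x^2 - 165*x + 100) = (x - 5)*(x - 3)*(x - 2)*(x + 2)*(x^3 - 10*x^2 + 29*x - 20) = (x - 5)^2*(x - 3)*(x - 2)*(x + 2)*(x^2 - 5*x + 4) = (x - 5)^2*(x - 3)*(x - 2)*(x - 1)*(x + 2)*(x - 4)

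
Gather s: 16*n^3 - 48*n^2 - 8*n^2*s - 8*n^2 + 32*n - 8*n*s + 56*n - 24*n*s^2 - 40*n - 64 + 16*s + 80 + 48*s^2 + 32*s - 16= 16*n^3 - 56*n^2 + 48*n + s^2*(48 - 24*n) + s*(-8*n^2 - 8*n + 48)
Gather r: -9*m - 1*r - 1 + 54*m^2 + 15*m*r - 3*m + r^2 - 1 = 54*m^2 - 12*m + r^2 + r*(15*m - 1) - 2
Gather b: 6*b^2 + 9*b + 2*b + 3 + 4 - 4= 6*b^2 + 11*b + 3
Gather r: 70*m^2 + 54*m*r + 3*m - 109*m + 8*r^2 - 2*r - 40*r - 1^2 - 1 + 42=70*m^2 - 106*m + 8*r^2 + r*(54*m - 42) + 40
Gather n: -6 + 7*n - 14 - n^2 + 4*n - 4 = -n^2 + 11*n - 24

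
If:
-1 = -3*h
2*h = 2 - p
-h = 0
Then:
No Solution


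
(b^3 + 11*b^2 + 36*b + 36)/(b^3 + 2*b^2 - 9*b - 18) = (b + 6)/(b - 3)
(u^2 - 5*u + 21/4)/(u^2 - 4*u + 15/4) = (2*u - 7)/(2*u - 5)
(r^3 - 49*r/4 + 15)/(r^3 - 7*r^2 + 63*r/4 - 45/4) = (r + 4)/(r - 3)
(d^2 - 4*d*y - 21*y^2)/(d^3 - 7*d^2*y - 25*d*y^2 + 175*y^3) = (-d - 3*y)/(-d^2 + 25*y^2)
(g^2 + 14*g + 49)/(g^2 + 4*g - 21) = (g + 7)/(g - 3)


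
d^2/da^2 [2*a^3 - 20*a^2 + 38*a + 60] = 12*a - 40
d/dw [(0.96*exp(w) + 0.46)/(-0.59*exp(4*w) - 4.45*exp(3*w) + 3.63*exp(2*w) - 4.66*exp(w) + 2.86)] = (1.6992*exp(4*w) + 9.6296*exp(3*w) + 2.6562*exp(2*w) - 3.3396*exp(w) + 4.8892)*exp(w)/(0.3481*exp(8*w) + 5.251*exp(7*w) + 15.5191*exp(6*w) - 26.8082*exp(5*w) + 51.2761*exp(4*w) - 59.2856*exp(3*w) + 42.4792*exp(2*w) - 26.6552*exp(w) + 8.1796)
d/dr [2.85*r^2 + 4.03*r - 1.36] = 5.7*r + 4.03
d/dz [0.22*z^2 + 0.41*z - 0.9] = 0.44*z + 0.41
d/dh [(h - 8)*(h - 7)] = 2*h - 15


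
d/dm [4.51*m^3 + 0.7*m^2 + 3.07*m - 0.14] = 13.53*m^2 + 1.4*m + 3.07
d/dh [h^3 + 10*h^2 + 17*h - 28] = 3*h^2 + 20*h + 17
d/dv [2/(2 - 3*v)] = 6/(3*v - 2)^2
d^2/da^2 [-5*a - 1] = 0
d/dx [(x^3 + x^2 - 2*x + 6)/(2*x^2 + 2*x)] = (x^4 + 2*x^3 + 3*x^2 - 12*x - 6)/(2*x^2*(x^2 + 2*x + 1))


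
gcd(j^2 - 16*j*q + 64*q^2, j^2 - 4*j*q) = 1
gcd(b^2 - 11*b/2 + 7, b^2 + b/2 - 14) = b - 7/2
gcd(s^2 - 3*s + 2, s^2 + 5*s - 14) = s - 2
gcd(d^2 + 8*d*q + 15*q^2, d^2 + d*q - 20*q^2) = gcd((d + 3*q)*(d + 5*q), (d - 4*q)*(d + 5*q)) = d + 5*q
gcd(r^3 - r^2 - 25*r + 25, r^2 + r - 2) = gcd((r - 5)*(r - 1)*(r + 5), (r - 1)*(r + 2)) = r - 1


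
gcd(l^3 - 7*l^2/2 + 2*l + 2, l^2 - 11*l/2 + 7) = l - 2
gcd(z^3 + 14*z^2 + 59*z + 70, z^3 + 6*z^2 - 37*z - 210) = z^2 + 12*z + 35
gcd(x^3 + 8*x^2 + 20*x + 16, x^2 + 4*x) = x + 4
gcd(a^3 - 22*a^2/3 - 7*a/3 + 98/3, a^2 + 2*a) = a + 2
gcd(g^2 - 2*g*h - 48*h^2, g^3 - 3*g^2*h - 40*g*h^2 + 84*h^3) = g + 6*h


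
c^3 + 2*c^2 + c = c*(c + 1)^2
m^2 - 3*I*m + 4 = (m - 4*I)*(m + I)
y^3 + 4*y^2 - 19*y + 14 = (y - 2)*(y - 1)*(y + 7)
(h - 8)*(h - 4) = h^2 - 12*h + 32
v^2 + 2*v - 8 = (v - 2)*(v + 4)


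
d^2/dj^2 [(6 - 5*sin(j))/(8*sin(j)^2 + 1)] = (2880*sin(j)^5 - 1536*sin(j)^4 + 2496*sin(j)^2 - 2015*sin(j) + 1020*sin(3*j) - 160*sin(5*j) - 96)/(8*sin(j)^2 + 1)^3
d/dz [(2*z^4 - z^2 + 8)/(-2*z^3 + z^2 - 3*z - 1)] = (2*z*(1 - 4*z^2)*(2*z^3 - z^2 + 3*z + 1) + (6*z^2 - 2*z + 3)*(2*z^4 - z^2 + 8))/(2*z^3 - z^2 + 3*z + 1)^2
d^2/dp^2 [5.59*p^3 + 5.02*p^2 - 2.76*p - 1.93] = 33.54*p + 10.04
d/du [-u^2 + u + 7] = 1 - 2*u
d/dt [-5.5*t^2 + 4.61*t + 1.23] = 4.61 - 11.0*t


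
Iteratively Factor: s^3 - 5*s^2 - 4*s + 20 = (s - 5)*(s^2 - 4) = (s - 5)*(s + 2)*(s - 2)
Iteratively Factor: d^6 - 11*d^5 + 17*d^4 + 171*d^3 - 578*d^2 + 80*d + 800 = (d - 2)*(d^5 - 9*d^4 - d^3 + 169*d^2 - 240*d - 400) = (d - 5)*(d - 2)*(d^4 - 4*d^3 - 21*d^2 + 64*d + 80) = (d - 5)*(d - 2)*(d + 1)*(d^3 - 5*d^2 - 16*d + 80) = (d - 5)*(d - 4)*(d - 2)*(d + 1)*(d^2 - d - 20) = (d - 5)^2*(d - 4)*(d - 2)*(d + 1)*(d + 4)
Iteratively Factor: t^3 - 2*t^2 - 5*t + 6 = (t + 2)*(t^2 - 4*t + 3) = (t - 1)*(t + 2)*(t - 3)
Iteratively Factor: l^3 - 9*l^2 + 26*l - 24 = (l - 2)*(l^2 - 7*l + 12) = (l - 4)*(l - 2)*(l - 3)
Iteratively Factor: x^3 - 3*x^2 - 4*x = (x)*(x^2 - 3*x - 4) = x*(x - 4)*(x + 1)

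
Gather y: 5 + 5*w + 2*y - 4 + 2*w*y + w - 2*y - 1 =2*w*y + 6*w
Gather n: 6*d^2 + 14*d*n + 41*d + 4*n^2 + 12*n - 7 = 6*d^2 + 41*d + 4*n^2 + n*(14*d + 12) - 7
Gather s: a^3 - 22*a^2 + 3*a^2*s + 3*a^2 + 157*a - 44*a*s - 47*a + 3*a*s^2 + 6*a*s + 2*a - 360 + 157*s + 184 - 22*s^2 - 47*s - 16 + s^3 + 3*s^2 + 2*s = a^3 - 19*a^2 + 112*a + s^3 + s^2*(3*a - 19) + s*(3*a^2 - 38*a + 112) - 192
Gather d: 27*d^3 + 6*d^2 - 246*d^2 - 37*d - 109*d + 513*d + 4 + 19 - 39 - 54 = 27*d^3 - 240*d^2 + 367*d - 70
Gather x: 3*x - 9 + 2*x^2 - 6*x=2*x^2 - 3*x - 9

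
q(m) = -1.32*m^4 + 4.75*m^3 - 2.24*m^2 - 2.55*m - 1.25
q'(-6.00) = 1677.81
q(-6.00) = -2803.31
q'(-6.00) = 1677.81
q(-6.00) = -2803.31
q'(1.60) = 5.14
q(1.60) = -0.26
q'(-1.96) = 100.73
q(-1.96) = -60.10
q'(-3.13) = 312.99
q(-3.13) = -287.56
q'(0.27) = -2.82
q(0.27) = -2.02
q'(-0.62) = 6.96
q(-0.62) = -1.86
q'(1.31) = 4.17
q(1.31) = -1.64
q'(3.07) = -34.77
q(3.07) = -10.01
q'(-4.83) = 946.47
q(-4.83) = -1294.81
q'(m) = -5.28*m^3 + 14.25*m^2 - 4.48*m - 2.55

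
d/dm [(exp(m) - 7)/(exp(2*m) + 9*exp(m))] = (-exp(2*m) + 14*exp(m) + 63)*exp(-m)/(exp(2*m) + 18*exp(m) + 81)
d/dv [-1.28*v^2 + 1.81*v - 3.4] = 1.81 - 2.56*v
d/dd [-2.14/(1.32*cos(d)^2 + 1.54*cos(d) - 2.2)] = -(5.6496*cos(d) + 3.2956)*sin(d)/(1.32*cos(d)^2 + 1.54*cos(d) - 2.2)^2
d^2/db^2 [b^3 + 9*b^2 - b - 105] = 6*b + 18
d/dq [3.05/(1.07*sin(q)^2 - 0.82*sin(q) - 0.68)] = (2.501 - 6.527*sin(q))*cos(q)/(-1.07*sin(q)^2 + 0.82*sin(q) + 0.68)^2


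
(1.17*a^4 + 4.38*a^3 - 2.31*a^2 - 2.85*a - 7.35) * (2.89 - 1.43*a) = -1.6731*a^5 - 2.8821*a^4 + 15.9615*a^3 - 2.6004*a^2 + 2.274*a - 21.2415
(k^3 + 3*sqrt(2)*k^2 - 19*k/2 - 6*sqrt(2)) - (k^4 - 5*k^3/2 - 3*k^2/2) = -k^4 + 7*k^3/2 + 3*k^2/2 + 3*sqrt(2)*k^2 - 19*k/2 - 6*sqrt(2)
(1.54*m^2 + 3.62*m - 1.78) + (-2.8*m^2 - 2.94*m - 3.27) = -1.26*m^2 + 0.68*m - 5.05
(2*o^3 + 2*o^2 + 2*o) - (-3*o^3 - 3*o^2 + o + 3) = 5*o^3 + 5*o^2 + o - 3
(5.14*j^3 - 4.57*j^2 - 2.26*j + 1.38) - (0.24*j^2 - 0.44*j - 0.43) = 5.14*j^3 - 4.81*j^2 - 1.82*j + 1.81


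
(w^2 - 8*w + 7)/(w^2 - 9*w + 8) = (w - 7)/(w - 8)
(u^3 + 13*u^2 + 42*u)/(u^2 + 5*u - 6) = u*(u + 7)/(u - 1)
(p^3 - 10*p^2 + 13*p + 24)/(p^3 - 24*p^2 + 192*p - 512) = (p^2 - 2*p - 3)/(p^2 - 16*p + 64)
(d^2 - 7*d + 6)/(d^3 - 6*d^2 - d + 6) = 1/(d + 1)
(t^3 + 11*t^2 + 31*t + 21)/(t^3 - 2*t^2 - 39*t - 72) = (t^2 + 8*t + 7)/(t^2 - 5*t - 24)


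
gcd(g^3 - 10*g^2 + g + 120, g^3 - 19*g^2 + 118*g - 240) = g^2 - 13*g + 40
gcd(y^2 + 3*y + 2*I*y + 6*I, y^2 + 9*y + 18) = y + 3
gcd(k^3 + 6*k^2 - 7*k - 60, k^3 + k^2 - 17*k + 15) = k^2 + 2*k - 15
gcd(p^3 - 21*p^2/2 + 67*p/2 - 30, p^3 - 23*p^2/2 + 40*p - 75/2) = p^2 - 13*p/2 + 15/2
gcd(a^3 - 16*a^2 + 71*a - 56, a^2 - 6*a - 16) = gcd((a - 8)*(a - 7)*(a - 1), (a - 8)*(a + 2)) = a - 8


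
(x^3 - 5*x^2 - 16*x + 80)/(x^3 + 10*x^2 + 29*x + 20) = (x^2 - 9*x + 20)/(x^2 + 6*x + 5)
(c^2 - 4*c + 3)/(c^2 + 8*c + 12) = (c^2 - 4*c + 3)/(c^2 + 8*c + 12)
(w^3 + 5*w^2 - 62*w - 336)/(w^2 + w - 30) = (w^2 - w - 56)/(w - 5)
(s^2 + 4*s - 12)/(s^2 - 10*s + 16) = (s + 6)/(s - 8)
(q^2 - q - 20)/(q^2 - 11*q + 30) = (q + 4)/(q - 6)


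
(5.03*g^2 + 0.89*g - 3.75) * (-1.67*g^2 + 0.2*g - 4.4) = -8.4001*g^4 - 0.4803*g^3 - 15.6915*g^2 - 4.666*g + 16.5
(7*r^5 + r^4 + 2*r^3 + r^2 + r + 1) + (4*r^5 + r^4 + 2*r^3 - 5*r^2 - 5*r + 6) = 11*r^5 + 2*r^4 + 4*r^3 - 4*r^2 - 4*r + 7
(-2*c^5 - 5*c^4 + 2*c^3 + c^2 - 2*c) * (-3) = 6*c^5 + 15*c^4 - 6*c^3 - 3*c^2 + 6*c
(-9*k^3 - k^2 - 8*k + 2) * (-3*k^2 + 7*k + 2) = 27*k^5 - 60*k^4 - k^3 - 64*k^2 - 2*k + 4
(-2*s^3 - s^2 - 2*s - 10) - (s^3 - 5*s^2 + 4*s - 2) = -3*s^3 + 4*s^2 - 6*s - 8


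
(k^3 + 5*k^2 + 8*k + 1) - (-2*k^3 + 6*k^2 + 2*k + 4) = 3*k^3 - k^2 + 6*k - 3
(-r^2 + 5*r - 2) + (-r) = -r^2 + 4*r - 2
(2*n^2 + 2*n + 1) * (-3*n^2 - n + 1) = -6*n^4 - 8*n^3 - 3*n^2 + n + 1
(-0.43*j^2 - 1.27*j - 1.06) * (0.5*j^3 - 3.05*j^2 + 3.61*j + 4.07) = -0.215*j^5 + 0.6765*j^4 + 1.7912*j^3 - 3.1018*j^2 - 8.9955*j - 4.3142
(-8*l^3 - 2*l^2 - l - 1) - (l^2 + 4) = -8*l^3 - 3*l^2 - l - 5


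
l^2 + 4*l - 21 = (l - 3)*(l + 7)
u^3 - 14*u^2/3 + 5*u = u*(u - 3)*(u - 5/3)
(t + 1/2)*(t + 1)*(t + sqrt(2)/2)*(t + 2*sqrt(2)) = t^4 + 3*t^3/2 + 5*sqrt(2)*t^3/2 + 5*t^2/2 + 15*sqrt(2)*t^2/4 + 5*sqrt(2)*t/4 + 3*t + 1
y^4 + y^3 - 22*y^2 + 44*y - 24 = (y - 2)^2*(y - 1)*(y + 6)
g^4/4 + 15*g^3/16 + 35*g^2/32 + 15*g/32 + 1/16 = (g/4 + 1/2)*(g + 1/4)*(g + 1/2)*(g + 1)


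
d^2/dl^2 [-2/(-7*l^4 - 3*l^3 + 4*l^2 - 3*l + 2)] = 4*((-42*l^2 - 9*l + 4)*(7*l^4 + 3*l^3 - 4*l^2 + 3*l - 2) + (28*l^3 + 9*l^2 - 8*l + 3)^2)/(7*l^4 + 3*l^3 - 4*l^2 + 3*l - 2)^3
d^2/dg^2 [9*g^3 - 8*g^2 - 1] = 54*g - 16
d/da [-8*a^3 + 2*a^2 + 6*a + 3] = -24*a^2 + 4*a + 6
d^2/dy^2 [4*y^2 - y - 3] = 8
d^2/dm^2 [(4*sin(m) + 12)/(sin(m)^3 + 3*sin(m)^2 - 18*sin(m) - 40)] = 4*(-4*sin(m)^7 - 36*sin(m)^6 - 174*sin(m)^5 - 520*sin(m)^4 - 1116*sin(m)^3 - 1374*sin(m)^2 + 1028*sin(m) + 1224)/(sin(m)^3 + 3*sin(m)^2 - 18*sin(m) - 40)^3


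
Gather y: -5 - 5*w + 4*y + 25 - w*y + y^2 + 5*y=-5*w + y^2 + y*(9 - w) + 20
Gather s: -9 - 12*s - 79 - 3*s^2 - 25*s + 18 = -3*s^2 - 37*s - 70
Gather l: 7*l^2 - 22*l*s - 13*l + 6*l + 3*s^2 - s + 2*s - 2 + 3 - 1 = 7*l^2 + l*(-22*s - 7) + 3*s^2 + s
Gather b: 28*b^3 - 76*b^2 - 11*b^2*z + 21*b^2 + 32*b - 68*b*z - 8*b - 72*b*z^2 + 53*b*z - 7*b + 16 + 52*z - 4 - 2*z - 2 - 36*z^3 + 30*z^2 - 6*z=28*b^3 + b^2*(-11*z - 55) + b*(-72*z^2 - 15*z + 17) - 36*z^3 + 30*z^2 + 44*z + 10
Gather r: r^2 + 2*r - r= r^2 + r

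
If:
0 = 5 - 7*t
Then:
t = 5/7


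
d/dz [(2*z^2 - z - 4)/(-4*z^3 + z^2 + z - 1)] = ((1 - 4*z)*(4*z^3 - z^2 - z + 1) + (-12*z^2 + 2*z + 1)*(-2*z^2 + z + 4))/(4*z^3 - z^2 - z + 1)^2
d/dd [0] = 0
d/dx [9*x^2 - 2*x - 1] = 18*x - 2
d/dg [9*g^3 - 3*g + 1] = 27*g^2 - 3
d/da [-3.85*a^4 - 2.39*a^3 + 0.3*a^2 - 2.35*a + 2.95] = -15.4*a^3 - 7.17*a^2 + 0.6*a - 2.35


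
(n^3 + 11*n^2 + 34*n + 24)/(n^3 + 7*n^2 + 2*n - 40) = (n^2 + 7*n + 6)/(n^2 + 3*n - 10)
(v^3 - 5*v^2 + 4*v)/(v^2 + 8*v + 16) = v*(v^2 - 5*v + 4)/(v^2 + 8*v + 16)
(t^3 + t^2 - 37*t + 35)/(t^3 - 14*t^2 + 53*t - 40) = (t + 7)/(t - 8)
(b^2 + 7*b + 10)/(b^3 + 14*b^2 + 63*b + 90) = (b + 2)/(b^2 + 9*b + 18)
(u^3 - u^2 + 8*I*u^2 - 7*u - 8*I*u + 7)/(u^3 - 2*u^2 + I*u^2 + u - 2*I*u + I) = (u + 7*I)/(u - 1)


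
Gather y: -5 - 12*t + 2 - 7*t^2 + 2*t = -7*t^2 - 10*t - 3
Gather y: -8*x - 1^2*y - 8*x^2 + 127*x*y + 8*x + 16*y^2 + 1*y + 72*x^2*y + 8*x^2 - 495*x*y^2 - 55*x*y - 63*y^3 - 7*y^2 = -63*y^3 + y^2*(9 - 495*x) + y*(72*x^2 + 72*x)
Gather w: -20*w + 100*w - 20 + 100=80*w + 80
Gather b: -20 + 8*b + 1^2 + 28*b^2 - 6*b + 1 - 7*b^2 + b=21*b^2 + 3*b - 18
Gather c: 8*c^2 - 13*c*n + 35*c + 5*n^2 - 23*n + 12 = 8*c^2 + c*(35 - 13*n) + 5*n^2 - 23*n + 12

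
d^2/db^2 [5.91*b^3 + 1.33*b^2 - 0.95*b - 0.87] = 35.46*b + 2.66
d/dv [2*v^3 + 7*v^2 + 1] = 2*v*(3*v + 7)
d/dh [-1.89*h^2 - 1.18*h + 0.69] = -3.78*h - 1.18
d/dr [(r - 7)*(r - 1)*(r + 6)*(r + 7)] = 4*r^3 + 15*r^2 - 110*r - 245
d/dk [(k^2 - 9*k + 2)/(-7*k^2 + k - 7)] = (-62*k^2 + 14*k + 61)/(49*k^4 - 14*k^3 + 99*k^2 - 14*k + 49)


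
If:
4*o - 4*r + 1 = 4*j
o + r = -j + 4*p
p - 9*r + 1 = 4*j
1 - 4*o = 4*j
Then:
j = 53/216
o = 1/216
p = 7/108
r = 1/108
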